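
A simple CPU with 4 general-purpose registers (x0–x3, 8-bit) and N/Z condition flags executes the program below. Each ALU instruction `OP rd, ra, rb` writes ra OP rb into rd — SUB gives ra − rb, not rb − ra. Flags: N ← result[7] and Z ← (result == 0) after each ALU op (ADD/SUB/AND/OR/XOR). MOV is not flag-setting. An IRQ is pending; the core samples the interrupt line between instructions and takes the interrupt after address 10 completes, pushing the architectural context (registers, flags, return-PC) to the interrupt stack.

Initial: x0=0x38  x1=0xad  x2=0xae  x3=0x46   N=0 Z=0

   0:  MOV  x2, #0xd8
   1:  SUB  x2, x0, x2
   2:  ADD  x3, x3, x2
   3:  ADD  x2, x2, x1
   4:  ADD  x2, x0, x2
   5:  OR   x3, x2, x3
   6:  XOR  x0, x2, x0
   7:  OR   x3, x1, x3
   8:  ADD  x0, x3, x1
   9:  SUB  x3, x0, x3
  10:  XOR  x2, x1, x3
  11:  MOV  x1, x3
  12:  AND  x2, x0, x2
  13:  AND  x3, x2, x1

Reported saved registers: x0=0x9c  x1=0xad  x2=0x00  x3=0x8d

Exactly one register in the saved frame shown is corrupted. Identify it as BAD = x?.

BAD = x3

after  0: x0=0x38 x1=0xad x2=0xd8 x3=0x46  N=0 Z=0
after  1: x0=0x38 x1=0xad x2=0x60 x3=0x46  N=0 Z=0
after  2: x0=0x38 x1=0xad x2=0x60 x3=0xa6  N=1 Z=0
after  3: x0=0x38 x1=0xad x2=0x0d x3=0xa6  N=0 Z=0
after  4: x0=0x38 x1=0xad x2=0x45 x3=0xa6  N=0 Z=0
after  5: x0=0x38 x1=0xad x2=0x45 x3=0xe7  N=1 Z=0
after  6: x0=0x7d x1=0xad x2=0x45 x3=0xe7  N=0 Z=0
after  7: x0=0x7d x1=0xad x2=0x45 x3=0xef  N=1 Z=0
after  8: x0=0x9c x1=0xad x2=0x45 x3=0xef  N=1 Z=0
after  9: x0=0x9c x1=0xad x2=0x45 x3=0xad  N=1 Z=0
after 10: x0=0x9c x1=0xad x2=0x00 x3=0xad  N=0 Z=1
-- IRQ taken; context saved, return-PC = 11 --
mismatch: x3: reported 0x8d vs actual 0xad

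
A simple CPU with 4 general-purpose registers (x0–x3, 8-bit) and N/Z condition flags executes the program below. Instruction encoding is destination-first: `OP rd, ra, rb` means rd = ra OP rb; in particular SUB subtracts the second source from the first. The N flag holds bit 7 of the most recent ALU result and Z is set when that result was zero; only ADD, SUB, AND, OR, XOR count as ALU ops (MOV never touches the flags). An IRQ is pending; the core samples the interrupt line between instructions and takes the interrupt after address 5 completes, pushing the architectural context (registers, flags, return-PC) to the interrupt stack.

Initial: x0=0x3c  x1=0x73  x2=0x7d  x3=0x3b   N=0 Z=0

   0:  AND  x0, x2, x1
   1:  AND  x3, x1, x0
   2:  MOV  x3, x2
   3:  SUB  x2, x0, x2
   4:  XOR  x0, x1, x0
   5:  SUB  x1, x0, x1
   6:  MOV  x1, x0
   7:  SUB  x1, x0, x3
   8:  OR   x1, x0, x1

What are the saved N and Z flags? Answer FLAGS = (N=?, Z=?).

after  0: x0=0x71 x1=0x73 x2=0x7d x3=0x3b  N=0 Z=0
after  1: x0=0x71 x1=0x73 x2=0x7d x3=0x71  N=0 Z=0
after  2: x0=0x71 x1=0x73 x2=0x7d x3=0x7d  N=0 Z=0
after  3: x0=0x71 x1=0x73 x2=0xf4 x3=0x7d  N=1 Z=0
after  4: x0=0x02 x1=0x73 x2=0xf4 x3=0x7d  N=0 Z=0
after  5: x0=0x02 x1=0x8f x2=0xf4 x3=0x7d  N=1 Z=0
-- IRQ taken; context saved, return-PC = 6 --

FLAGS = (N=1, Z=0)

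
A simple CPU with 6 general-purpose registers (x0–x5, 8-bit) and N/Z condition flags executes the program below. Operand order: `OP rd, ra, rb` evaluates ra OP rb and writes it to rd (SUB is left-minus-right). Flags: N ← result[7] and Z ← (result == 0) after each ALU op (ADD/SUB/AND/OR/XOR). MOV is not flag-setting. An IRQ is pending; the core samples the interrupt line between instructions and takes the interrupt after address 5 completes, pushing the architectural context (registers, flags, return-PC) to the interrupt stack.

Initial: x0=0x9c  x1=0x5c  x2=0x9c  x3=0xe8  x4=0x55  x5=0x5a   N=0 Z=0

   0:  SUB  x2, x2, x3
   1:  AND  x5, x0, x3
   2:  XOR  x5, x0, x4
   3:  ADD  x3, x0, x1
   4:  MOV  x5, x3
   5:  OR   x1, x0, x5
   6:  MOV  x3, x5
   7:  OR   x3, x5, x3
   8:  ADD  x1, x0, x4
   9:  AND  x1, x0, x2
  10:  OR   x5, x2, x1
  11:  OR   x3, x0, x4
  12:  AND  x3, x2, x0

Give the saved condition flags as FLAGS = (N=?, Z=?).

FLAGS = (N=1, Z=0)

after  0: x0=0x9c x1=0x5c x2=0xb4 x3=0xe8 x4=0x55 x5=0x5a  N=1 Z=0
after  1: x0=0x9c x1=0x5c x2=0xb4 x3=0xe8 x4=0x55 x5=0x88  N=1 Z=0
after  2: x0=0x9c x1=0x5c x2=0xb4 x3=0xe8 x4=0x55 x5=0xc9  N=1 Z=0
after  3: x0=0x9c x1=0x5c x2=0xb4 x3=0xf8 x4=0x55 x5=0xc9  N=1 Z=0
after  4: x0=0x9c x1=0x5c x2=0xb4 x3=0xf8 x4=0x55 x5=0xf8  N=1 Z=0
after  5: x0=0x9c x1=0xfc x2=0xb4 x3=0xf8 x4=0x55 x5=0xf8  N=1 Z=0
-- IRQ taken; context saved, return-PC = 6 --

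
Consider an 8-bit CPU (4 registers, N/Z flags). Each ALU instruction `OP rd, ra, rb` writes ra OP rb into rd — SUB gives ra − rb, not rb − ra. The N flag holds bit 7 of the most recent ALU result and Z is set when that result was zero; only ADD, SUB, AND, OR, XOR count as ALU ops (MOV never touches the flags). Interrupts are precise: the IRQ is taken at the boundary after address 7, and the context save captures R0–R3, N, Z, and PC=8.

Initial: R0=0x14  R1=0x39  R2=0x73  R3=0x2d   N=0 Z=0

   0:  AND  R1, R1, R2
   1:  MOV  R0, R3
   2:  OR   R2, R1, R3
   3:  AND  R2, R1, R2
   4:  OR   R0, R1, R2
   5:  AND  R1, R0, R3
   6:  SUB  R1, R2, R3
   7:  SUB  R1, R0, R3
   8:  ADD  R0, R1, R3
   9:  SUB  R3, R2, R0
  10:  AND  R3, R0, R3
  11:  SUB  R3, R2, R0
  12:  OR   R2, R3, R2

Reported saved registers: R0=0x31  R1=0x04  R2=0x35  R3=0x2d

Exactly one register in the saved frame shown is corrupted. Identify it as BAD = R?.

after  0: R0=0x14 R1=0x31 R2=0x73 R3=0x2d  N=0 Z=0
after  1: R0=0x2d R1=0x31 R2=0x73 R3=0x2d  N=0 Z=0
after  2: R0=0x2d R1=0x31 R2=0x3d R3=0x2d  N=0 Z=0
after  3: R0=0x2d R1=0x31 R2=0x31 R3=0x2d  N=0 Z=0
after  4: R0=0x31 R1=0x31 R2=0x31 R3=0x2d  N=0 Z=0
after  5: R0=0x31 R1=0x21 R2=0x31 R3=0x2d  N=0 Z=0
after  6: R0=0x31 R1=0x04 R2=0x31 R3=0x2d  N=0 Z=0
after  7: R0=0x31 R1=0x04 R2=0x31 R3=0x2d  N=0 Z=0
-- IRQ taken; context saved, return-PC = 8 --
mismatch: R2: reported 0x35 vs actual 0x31

BAD = R2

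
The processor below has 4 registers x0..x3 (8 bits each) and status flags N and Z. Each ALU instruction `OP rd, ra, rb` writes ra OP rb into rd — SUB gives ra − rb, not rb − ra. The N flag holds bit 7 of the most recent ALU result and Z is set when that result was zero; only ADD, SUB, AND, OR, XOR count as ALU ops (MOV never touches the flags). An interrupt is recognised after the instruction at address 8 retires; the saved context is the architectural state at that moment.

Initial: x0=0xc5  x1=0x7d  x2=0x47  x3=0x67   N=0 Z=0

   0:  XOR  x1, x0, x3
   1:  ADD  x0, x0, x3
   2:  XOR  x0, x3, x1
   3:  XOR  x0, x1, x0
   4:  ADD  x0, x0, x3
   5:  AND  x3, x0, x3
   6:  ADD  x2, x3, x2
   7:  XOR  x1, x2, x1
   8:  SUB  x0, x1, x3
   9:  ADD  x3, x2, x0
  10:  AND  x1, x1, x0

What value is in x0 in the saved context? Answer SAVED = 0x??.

after  0: x0=0xc5 x1=0xa2 x2=0x47 x3=0x67  N=1 Z=0
after  1: x0=0x2c x1=0xa2 x2=0x47 x3=0x67  N=0 Z=0
after  2: x0=0xc5 x1=0xa2 x2=0x47 x3=0x67  N=1 Z=0
after  3: x0=0x67 x1=0xa2 x2=0x47 x3=0x67  N=0 Z=0
after  4: x0=0xce x1=0xa2 x2=0x47 x3=0x67  N=1 Z=0
after  5: x0=0xce x1=0xa2 x2=0x47 x3=0x46  N=0 Z=0
after  6: x0=0xce x1=0xa2 x2=0x8d x3=0x46  N=1 Z=0
after  7: x0=0xce x1=0x2f x2=0x8d x3=0x46  N=0 Z=0
after  8: x0=0xe9 x1=0x2f x2=0x8d x3=0x46  N=1 Z=0
-- IRQ taken; context saved, return-PC = 9 --

SAVED = 0xe9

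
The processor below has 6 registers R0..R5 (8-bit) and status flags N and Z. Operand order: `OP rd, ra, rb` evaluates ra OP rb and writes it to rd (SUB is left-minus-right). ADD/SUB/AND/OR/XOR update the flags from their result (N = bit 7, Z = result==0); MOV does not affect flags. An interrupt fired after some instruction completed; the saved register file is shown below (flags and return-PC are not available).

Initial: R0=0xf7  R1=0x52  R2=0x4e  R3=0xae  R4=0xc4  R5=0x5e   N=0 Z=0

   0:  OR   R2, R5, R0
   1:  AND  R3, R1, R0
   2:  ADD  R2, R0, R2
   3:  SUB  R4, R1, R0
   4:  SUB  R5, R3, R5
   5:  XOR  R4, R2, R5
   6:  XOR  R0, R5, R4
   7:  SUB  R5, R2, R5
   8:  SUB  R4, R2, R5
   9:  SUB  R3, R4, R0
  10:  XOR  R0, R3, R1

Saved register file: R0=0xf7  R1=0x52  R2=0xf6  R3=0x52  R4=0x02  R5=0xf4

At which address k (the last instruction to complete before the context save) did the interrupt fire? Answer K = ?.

K = 5

after  0: R0=0xf7 R1=0x52 R2=0xff R3=0xae R4=0xc4 R5=0x5e  N=1 Z=0
after  1: R0=0xf7 R1=0x52 R2=0xff R3=0x52 R4=0xc4 R5=0x5e  N=0 Z=0
after  2: R0=0xf7 R1=0x52 R2=0xf6 R3=0x52 R4=0xc4 R5=0x5e  N=1 Z=0
after  3: R0=0xf7 R1=0x52 R2=0xf6 R3=0x52 R4=0x5b R5=0x5e  N=0 Z=0
after  4: R0=0xf7 R1=0x52 R2=0xf6 R3=0x52 R4=0x5b R5=0xf4  N=1 Z=0
after  5: R0=0xf7 R1=0x52 R2=0xf6 R3=0x52 R4=0x02 R5=0xf4  N=0 Z=0
-- IRQ taken; context saved, return-PC = 6 --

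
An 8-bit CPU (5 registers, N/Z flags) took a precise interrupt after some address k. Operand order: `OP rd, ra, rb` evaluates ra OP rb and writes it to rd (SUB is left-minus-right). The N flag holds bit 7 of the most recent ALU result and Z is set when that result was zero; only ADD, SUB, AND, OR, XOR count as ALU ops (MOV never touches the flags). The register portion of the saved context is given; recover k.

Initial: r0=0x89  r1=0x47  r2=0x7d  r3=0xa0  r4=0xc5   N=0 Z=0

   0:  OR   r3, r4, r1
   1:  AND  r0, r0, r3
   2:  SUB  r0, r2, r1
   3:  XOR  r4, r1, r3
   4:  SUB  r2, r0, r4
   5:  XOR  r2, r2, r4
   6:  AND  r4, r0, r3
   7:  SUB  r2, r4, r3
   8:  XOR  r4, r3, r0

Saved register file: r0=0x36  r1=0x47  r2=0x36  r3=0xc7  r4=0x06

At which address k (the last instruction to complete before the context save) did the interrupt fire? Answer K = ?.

K = 6

after  0: r0=0x89 r1=0x47 r2=0x7d r3=0xc7 r4=0xc5  N=1 Z=0
after  1: r0=0x81 r1=0x47 r2=0x7d r3=0xc7 r4=0xc5  N=1 Z=0
after  2: r0=0x36 r1=0x47 r2=0x7d r3=0xc7 r4=0xc5  N=0 Z=0
after  3: r0=0x36 r1=0x47 r2=0x7d r3=0xc7 r4=0x80  N=1 Z=0
after  4: r0=0x36 r1=0x47 r2=0xb6 r3=0xc7 r4=0x80  N=1 Z=0
after  5: r0=0x36 r1=0x47 r2=0x36 r3=0xc7 r4=0x80  N=0 Z=0
after  6: r0=0x36 r1=0x47 r2=0x36 r3=0xc7 r4=0x06  N=0 Z=0
-- IRQ taken; context saved, return-PC = 7 --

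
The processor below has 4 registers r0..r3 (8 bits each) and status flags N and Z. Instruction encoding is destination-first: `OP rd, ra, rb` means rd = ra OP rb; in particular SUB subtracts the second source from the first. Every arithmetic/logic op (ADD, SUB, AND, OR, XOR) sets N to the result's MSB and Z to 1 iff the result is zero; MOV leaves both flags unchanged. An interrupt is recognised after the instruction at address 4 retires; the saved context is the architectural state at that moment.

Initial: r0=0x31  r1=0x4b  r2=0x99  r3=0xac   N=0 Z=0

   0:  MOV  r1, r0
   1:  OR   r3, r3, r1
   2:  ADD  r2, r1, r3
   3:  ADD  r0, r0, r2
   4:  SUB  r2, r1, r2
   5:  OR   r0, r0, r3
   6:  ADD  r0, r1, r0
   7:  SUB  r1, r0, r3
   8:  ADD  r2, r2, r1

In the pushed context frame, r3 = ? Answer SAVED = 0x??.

after  0: r0=0x31 r1=0x31 r2=0x99 r3=0xac  N=0 Z=0
after  1: r0=0x31 r1=0x31 r2=0x99 r3=0xbd  N=1 Z=0
after  2: r0=0x31 r1=0x31 r2=0xee r3=0xbd  N=1 Z=0
after  3: r0=0x1f r1=0x31 r2=0xee r3=0xbd  N=0 Z=0
after  4: r0=0x1f r1=0x31 r2=0x43 r3=0xbd  N=0 Z=0
-- IRQ taken; context saved, return-PC = 5 --

SAVED = 0xbd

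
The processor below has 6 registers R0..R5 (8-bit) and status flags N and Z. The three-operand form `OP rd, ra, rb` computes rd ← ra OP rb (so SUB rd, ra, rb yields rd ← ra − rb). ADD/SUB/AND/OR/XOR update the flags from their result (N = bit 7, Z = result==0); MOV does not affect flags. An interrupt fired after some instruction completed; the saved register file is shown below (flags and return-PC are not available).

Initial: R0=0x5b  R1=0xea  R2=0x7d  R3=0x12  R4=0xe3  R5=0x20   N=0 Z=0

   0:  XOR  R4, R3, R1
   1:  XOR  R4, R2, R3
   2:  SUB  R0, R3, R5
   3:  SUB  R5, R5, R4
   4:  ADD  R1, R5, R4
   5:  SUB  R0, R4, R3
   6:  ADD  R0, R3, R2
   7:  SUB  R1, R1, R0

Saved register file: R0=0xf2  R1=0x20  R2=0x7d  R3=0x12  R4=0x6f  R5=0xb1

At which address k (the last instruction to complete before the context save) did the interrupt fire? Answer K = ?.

after  0: R0=0x5b R1=0xea R2=0x7d R3=0x12 R4=0xf8 R5=0x20  N=1 Z=0
after  1: R0=0x5b R1=0xea R2=0x7d R3=0x12 R4=0x6f R5=0x20  N=0 Z=0
after  2: R0=0xf2 R1=0xea R2=0x7d R3=0x12 R4=0x6f R5=0x20  N=1 Z=0
after  3: R0=0xf2 R1=0xea R2=0x7d R3=0x12 R4=0x6f R5=0xb1  N=1 Z=0
after  4: R0=0xf2 R1=0x20 R2=0x7d R3=0x12 R4=0x6f R5=0xb1  N=0 Z=0
-- IRQ taken; context saved, return-PC = 5 --

K = 4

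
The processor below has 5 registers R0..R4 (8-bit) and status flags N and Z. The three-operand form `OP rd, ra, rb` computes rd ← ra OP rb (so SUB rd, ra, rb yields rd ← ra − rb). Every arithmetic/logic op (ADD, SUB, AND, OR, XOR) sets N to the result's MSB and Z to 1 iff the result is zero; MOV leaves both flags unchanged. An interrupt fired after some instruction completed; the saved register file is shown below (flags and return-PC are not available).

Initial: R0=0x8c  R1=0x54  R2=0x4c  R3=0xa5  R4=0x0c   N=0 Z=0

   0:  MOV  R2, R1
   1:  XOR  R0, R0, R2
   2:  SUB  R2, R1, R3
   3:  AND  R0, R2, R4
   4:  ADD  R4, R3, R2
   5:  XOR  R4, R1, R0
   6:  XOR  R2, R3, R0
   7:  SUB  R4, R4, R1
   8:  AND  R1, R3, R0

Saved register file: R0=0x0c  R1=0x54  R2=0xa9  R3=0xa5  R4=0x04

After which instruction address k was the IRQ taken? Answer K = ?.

after  0: R0=0x8c R1=0x54 R2=0x54 R3=0xa5 R4=0x0c  N=0 Z=0
after  1: R0=0xd8 R1=0x54 R2=0x54 R3=0xa5 R4=0x0c  N=1 Z=0
after  2: R0=0xd8 R1=0x54 R2=0xaf R3=0xa5 R4=0x0c  N=1 Z=0
after  3: R0=0x0c R1=0x54 R2=0xaf R3=0xa5 R4=0x0c  N=0 Z=0
after  4: R0=0x0c R1=0x54 R2=0xaf R3=0xa5 R4=0x54  N=0 Z=0
after  5: R0=0x0c R1=0x54 R2=0xaf R3=0xa5 R4=0x58  N=0 Z=0
after  6: R0=0x0c R1=0x54 R2=0xa9 R3=0xa5 R4=0x58  N=1 Z=0
after  7: R0=0x0c R1=0x54 R2=0xa9 R3=0xa5 R4=0x04  N=0 Z=0
-- IRQ taken; context saved, return-PC = 8 --

K = 7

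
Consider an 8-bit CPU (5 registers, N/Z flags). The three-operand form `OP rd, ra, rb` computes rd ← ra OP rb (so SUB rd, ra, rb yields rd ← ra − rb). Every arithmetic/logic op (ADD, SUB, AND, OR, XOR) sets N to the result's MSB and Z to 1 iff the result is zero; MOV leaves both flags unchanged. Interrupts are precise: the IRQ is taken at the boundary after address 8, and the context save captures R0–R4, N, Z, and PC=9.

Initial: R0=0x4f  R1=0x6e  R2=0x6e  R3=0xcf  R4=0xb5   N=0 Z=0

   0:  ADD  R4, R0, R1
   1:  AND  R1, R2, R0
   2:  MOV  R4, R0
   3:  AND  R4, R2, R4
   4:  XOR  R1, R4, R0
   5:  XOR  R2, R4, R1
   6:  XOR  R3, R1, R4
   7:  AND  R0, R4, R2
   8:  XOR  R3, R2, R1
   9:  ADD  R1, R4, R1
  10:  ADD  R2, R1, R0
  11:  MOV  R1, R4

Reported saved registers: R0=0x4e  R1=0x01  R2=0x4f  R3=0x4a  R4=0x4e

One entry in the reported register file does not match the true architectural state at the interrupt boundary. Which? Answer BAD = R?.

BAD = R3

after  0: R0=0x4f R1=0x6e R2=0x6e R3=0xcf R4=0xbd  N=1 Z=0
after  1: R0=0x4f R1=0x4e R2=0x6e R3=0xcf R4=0xbd  N=0 Z=0
after  2: R0=0x4f R1=0x4e R2=0x6e R3=0xcf R4=0x4f  N=0 Z=0
after  3: R0=0x4f R1=0x4e R2=0x6e R3=0xcf R4=0x4e  N=0 Z=0
after  4: R0=0x4f R1=0x01 R2=0x6e R3=0xcf R4=0x4e  N=0 Z=0
after  5: R0=0x4f R1=0x01 R2=0x4f R3=0xcf R4=0x4e  N=0 Z=0
after  6: R0=0x4f R1=0x01 R2=0x4f R3=0x4f R4=0x4e  N=0 Z=0
after  7: R0=0x4e R1=0x01 R2=0x4f R3=0x4f R4=0x4e  N=0 Z=0
after  8: R0=0x4e R1=0x01 R2=0x4f R3=0x4e R4=0x4e  N=0 Z=0
-- IRQ taken; context saved, return-PC = 9 --
mismatch: R3: reported 0x4a vs actual 0x4e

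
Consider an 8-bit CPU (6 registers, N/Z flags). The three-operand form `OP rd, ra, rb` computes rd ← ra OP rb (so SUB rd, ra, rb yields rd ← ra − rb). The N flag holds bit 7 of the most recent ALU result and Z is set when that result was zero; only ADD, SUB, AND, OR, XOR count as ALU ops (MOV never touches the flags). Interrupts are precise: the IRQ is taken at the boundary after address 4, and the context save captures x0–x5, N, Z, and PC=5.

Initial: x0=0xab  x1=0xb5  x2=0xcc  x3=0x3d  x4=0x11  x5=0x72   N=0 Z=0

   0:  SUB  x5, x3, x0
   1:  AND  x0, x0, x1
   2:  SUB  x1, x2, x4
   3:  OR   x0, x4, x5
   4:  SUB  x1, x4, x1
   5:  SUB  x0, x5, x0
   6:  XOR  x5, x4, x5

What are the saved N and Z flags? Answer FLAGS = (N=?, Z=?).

FLAGS = (N=0, Z=0)

after  0: x0=0xab x1=0xb5 x2=0xcc x3=0x3d x4=0x11 x5=0x92  N=1 Z=0
after  1: x0=0xa1 x1=0xb5 x2=0xcc x3=0x3d x4=0x11 x5=0x92  N=1 Z=0
after  2: x0=0xa1 x1=0xbb x2=0xcc x3=0x3d x4=0x11 x5=0x92  N=1 Z=0
after  3: x0=0x93 x1=0xbb x2=0xcc x3=0x3d x4=0x11 x5=0x92  N=1 Z=0
after  4: x0=0x93 x1=0x56 x2=0xcc x3=0x3d x4=0x11 x5=0x92  N=0 Z=0
-- IRQ taken; context saved, return-PC = 5 --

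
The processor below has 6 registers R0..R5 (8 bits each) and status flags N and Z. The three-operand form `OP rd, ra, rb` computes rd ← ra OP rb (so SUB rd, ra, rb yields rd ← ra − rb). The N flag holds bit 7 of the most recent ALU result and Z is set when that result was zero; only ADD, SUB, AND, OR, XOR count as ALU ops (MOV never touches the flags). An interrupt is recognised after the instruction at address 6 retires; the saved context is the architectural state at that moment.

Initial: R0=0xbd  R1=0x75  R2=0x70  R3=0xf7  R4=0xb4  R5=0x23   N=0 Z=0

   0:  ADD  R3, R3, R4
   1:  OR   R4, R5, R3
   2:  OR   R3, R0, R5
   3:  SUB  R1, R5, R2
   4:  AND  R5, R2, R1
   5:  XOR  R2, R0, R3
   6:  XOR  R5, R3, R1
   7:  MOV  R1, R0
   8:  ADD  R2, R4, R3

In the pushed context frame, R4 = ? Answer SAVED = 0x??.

SAVED = 0xab

after  0: R0=0xbd R1=0x75 R2=0x70 R3=0xab R4=0xb4 R5=0x23  N=1 Z=0
after  1: R0=0xbd R1=0x75 R2=0x70 R3=0xab R4=0xab R5=0x23  N=1 Z=0
after  2: R0=0xbd R1=0x75 R2=0x70 R3=0xbf R4=0xab R5=0x23  N=1 Z=0
after  3: R0=0xbd R1=0xb3 R2=0x70 R3=0xbf R4=0xab R5=0x23  N=1 Z=0
after  4: R0=0xbd R1=0xb3 R2=0x70 R3=0xbf R4=0xab R5=0x30  N=0 Z=0
after  5: R0=0xbd R1=0xb3 R2=0x02 R3=0xbf R4=0xab R5=0x30  N=0 Z=0
after  6: R0=0xbd R1=0xb3 R2=0x02 R3=0xbf R4=0xab R5=0x0c  N=0 Z=0
-- IRQ taken; context saved, return-PC = 7 --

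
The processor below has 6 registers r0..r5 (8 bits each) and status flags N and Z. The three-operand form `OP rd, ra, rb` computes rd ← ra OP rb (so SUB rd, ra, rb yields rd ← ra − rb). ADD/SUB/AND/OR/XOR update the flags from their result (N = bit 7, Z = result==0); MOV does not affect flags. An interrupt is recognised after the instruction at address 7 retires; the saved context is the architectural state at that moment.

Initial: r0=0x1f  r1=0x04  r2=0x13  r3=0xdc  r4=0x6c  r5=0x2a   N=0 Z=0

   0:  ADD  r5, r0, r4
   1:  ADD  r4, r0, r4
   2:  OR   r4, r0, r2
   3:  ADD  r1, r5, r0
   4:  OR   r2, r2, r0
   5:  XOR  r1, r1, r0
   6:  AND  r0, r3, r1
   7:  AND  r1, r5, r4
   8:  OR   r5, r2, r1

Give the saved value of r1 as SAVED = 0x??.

SAVED = 0x0b

after  0: r0=0x1f r1=0x04 r2=0x13 r3=0xdc r4=0x6c r5=0x8b  N=1 Z=0
after  1: r0=0x1f r1=0x04 r2=0x13 r3=0xdc r4=0x8b r5=0x8b  N=1 Z=0
after  2: r0=0x1f r1=0x04 r2=0x13 r3=0xdc r4=0x1f r5=0x8b  N=0 Z=0
after  3: r0=0x1f r1=0xaa r2=0x13 r3=0xdc r4=0x1f r5=0x8b  N=1 Z=0
after  4: r0=0x1f r1=0xaa r2=0x1f r3=0xdc r4=0x1f r5=0x8b  N=0 Z=0
after  5: r0=0x1f r1=0xb5 r2=0x1f r3=0xdc r4=0x1f r5=0x8b  N=1 Z=0
after  6: r0=0x94 r1=0xb5 r2=0x1f r3=0xdc r4=0x1f r5=0x8b  N=1 Z=0
after  7: r0=0x94 r1=0x0b r2=0x1f r3=0xdc r4=0x1f r5=0x8b  N=0 Z=0
-- IRQ taken; context saved, return-PC = 8 --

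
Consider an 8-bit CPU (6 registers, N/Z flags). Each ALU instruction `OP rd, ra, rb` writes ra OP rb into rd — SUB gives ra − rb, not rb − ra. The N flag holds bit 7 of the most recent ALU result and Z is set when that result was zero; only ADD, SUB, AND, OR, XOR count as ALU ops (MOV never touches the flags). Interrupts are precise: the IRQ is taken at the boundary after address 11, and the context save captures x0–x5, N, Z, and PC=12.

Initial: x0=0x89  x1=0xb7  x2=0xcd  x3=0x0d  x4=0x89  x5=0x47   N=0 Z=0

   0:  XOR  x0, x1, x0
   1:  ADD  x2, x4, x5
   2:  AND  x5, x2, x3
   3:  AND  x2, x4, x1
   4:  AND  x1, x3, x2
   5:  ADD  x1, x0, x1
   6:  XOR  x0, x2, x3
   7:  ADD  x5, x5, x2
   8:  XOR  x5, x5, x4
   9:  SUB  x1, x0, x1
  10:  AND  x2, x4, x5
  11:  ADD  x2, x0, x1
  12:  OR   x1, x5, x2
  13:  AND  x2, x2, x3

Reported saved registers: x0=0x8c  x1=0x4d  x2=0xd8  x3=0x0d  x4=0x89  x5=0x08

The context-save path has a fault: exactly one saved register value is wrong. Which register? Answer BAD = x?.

BAD = x2

after  0: x0=0x3e x1=0xb7 x2=0xcd x3=0x0d x4=0x89 x5=0x47  N=0 Z=0
after  1: x0=0x3e x1=0xb7 x2=0xd0 x3=0x0d x4=0x89 x5=0x47  N=1 Z=0
after  2: x0=0x3e x1=0xb7 x2=0xd0 x3=0x0d x4=0x89 x5=0x00  N=0 Z=1
after  3: x0=0x3e x1=0xb7 x2=0x81 x3=0x0d x4=0x89 x5=0x00  N=1 Z=0
after  4: x0=0x3e x1=0x01 x2=0x81 x3=0x0d x4=0x89 x5=0x00  N=0 Z=0
after  5: x0=0x3e x1=0x3f x2=0x81 x3=0x0d x4=0x89 x5=0x00  N=0 Z=0
after  6: x0=0x8c x1=0x3f x2=0x81 x3=0x0d x4=0x89 x5=0x00  N=1 Z=0
after  7: x0=0x8c x1=0x3f x2=0x81 x3=0x0d x4=0x89 x5=0x81  N=1 Z=0
after  8: x0=0x8c x1=0x3f x2=0x81 x3=0x0d x4=0x89 x5=0x08  N=0 Z=0
after  9: x0=0x8c x1=0x4d x2=0x81 x3=0x0d x4=0x89 x5=0x08  N=0 Z=0
after 10: x0=0x8c x1=0x4d x2=0x08 x3=0x0d x4=0x89 x5=0x08  N=0 Z=0
after 11: x0=0x8c x1=0x4d x2=0xd9 x3=0x0d x4=0x89 x5=0x08  N=1 Z=0
-- IRQ taken; context saved, return-PC = 12 --
mismatch: x2: reported 0xd8 vs actual 0xd9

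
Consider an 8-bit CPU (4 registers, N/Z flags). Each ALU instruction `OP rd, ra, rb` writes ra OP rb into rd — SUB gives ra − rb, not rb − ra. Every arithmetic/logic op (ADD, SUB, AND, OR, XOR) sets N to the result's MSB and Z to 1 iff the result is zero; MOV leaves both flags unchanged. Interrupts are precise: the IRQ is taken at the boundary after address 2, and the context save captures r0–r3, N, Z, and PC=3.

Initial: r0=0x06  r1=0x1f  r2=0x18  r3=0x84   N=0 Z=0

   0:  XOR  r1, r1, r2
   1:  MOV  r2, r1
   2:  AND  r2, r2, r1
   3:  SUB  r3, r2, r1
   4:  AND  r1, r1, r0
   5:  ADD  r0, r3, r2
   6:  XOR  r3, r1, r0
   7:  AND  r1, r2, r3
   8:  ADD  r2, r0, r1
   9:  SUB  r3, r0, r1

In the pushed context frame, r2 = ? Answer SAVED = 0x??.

SAVED = 0x07

after  0: r0=0x06 r1=0x07 r2=0x18 r3=0x84  N=0 Z=0
after  1: r0=0x06 r1=0x07 r2=0x07 r3=0x84  N=0 Z=0
after  2: r0=0x06 r1=0x07 r2=0x07 r3=0x84  N=0 Z=0
-- IRQ taken; context saved, return-PC = 3 --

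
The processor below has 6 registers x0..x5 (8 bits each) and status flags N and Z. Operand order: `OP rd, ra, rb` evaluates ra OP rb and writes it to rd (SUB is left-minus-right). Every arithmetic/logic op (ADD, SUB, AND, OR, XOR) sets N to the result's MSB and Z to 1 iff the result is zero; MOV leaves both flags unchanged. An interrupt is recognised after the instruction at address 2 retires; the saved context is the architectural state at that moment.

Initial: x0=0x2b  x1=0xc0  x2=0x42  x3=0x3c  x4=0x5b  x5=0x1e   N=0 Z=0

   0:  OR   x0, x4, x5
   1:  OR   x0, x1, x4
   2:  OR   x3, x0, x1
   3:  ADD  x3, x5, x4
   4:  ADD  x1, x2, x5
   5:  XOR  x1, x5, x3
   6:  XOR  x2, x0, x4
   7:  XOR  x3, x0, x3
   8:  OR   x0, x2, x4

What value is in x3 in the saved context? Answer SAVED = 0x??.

after  0: x0=0x5f x1=0xc0 x2=0x42 x3=0x3c x4=0x5b x5=0x1e  N=0 Z=0
after  1: x0=0xdb x1=0xc0 x2=0x42 x3=0x3c x4=0x5b x5=0x1e  N=1 Z=0
after  2: x0=0xdb x1=0xc0 x2=0x42 x3=0xdb x4=0x5b x5=0x1e  N=1 Z=0
-- IRQ taken; context saved, return-PC = 3 --

SAVED = 0xdb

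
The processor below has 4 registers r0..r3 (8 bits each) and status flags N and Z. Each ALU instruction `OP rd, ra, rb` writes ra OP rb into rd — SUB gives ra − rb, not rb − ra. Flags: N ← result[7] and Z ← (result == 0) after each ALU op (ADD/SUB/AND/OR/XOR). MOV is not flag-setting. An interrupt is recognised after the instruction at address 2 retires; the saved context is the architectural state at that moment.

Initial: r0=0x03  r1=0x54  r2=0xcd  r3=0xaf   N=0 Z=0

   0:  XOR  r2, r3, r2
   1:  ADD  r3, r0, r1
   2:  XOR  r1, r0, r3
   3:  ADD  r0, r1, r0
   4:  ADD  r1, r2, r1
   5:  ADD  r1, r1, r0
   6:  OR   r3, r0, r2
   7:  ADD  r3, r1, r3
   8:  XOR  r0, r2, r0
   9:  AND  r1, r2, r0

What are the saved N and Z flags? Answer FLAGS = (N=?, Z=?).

after  0: r0=0x03 r1=0x54 r2=0x62 r3=0xaf  N=0 Z=0
after  1: r0=0x03 r1=0x54 r2=0x62 r3=0x57  N=0 Z=0
after  2: r0=0x03 r1=0x54 r2=0x62 r3=0x57  N=0 Z=0
-- IRQ taken; context saved, return-PC = 3 --

FLAGS = (N=0, Z=0)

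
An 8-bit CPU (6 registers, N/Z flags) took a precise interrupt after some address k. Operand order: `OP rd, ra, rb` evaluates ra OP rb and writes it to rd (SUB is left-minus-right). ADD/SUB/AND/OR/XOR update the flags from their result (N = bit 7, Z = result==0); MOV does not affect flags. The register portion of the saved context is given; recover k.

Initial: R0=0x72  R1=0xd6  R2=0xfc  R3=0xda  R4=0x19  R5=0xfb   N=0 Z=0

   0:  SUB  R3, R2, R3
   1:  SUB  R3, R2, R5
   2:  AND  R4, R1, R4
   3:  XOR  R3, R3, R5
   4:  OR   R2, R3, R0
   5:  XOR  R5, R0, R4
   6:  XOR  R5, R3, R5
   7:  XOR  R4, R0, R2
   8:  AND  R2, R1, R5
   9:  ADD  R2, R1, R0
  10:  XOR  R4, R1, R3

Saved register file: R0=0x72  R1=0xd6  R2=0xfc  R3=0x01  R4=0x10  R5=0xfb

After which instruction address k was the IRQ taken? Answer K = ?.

K = 2

after  0: R0=0x72 R1=0xd6 R2=0xfc R3=0x22 R4=0x19 R5=0xfb  N=0 Z=0
after  1: R0=0x72 R1=0xd6 R2=0xfc R3=0x01 R4=0x19 R5=0xfb  N=0 Z=0
after  2: R0=0x72 R1=0xd6 R2=0xfc R3=0x01 R4=0x10 R5=0xfb  N=0 Z=0
-- IRQ taken; context saved, return-PC = 3 --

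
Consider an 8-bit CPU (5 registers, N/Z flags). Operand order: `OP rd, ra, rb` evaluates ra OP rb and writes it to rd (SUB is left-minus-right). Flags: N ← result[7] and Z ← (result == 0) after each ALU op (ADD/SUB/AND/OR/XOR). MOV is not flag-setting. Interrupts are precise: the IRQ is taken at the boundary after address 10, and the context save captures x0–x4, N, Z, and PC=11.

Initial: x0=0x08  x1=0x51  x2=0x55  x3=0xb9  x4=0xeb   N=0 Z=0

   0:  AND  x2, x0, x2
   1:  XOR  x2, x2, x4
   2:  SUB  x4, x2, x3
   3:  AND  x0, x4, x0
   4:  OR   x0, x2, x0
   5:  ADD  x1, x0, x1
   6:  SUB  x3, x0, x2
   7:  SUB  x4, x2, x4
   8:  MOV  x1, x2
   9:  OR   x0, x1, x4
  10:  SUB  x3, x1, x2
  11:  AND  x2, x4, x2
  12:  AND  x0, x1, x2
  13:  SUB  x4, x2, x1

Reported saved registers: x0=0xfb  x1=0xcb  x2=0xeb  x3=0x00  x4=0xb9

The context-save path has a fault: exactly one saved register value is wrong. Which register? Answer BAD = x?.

after  0: x0=0x08 x1=0x51 x2=0x00 x3=0xb9 x4=0xeb  N=0 Z=1
after  1: x0=0x08 x1=0x51 x2=0xeb x3=0xb9 x4=0xeb  N=1 Z=0
after  2: x0=0x08 x1=0x51 x2=0xeb x3=0xb9 x4=0x32  N=0 Z=0
after  3: x0=0x00 x1=0x51 x2=0xeb x3=0xb9 x4=0x32  N=0 Z=1
after  4: x0=0xeb x1=0x51 x2=0xeb x3=0xb9 x4=0x32  N=1 Z=0
after  5: x0=0xeb x1=0x3c x2=0xeb x3=0xb9 x4=0x32  N=0 Z=0
after  6: x0=0xeb x1=0x3c x2=0xeb x3=0x00 x4=0x32  N=0 Z=1
after  7: x0=0xeb x1=0x3c x2=0xeb x3=0x00 x4=0xb9  N=1 Z=0
after  8: x0=0xeb x1=0xeb x2=0xeb x3=0x00 x4=0xb9  N=1 Z=0
after  9: x0=0xfb x1=0xeb x2=0xeb x3=0x00 x4=0xb9  N=1 Z=0
after 10: x0=0xfb x1=0xeb x2=0xeb x3=0x00 x4=0xb9  N=0 Z=1
-- IRQ taken; context saved, return-PC = 11 --
mismatch: x1: reported 0xcb vs actual 0xeb

BAD = x1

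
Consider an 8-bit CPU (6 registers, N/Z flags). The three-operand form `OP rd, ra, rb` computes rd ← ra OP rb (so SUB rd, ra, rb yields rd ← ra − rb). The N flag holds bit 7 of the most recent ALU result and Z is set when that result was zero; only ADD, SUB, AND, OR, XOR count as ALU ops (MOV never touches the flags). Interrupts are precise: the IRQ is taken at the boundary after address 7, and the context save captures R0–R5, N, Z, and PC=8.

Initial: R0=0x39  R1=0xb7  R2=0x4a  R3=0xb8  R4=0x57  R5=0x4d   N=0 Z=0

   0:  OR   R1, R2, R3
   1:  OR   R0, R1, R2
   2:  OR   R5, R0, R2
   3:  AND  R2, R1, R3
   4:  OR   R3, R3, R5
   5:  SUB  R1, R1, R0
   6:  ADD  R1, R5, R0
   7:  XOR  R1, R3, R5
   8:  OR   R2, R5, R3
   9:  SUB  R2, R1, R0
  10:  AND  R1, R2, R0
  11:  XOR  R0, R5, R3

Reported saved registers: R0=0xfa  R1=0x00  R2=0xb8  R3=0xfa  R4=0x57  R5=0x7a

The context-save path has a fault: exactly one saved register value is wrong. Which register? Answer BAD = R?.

after  0: R0=0x39 R1=0xfa R2=0x4a R3=0xb8 R4=0x57 R5=0x4d  N=1 Z=0
after  1: R0=0xfa R1=0xfa R2=0x4a R3=0xb8 R4=0x57 R5=0x4d  N=1 Z=0
after  2: R0=0xfa R1=0xfa R2=0x4a R3=0xb8 R4=0x57 R5=0xfa  N=1 Z=0
after  3: R0=0xfa R1=0xfa R2=0xb8 R3=0xb8 R4=0x57 R5=0xfa  N=1 Z=0
after  4: R0=0xfa R1=0xfa R2=0xb8 R3=0xfa R4=0x57 R5=0xfa  N=1 Z=0
after  5: R0=0xfa R1=0x00 R2=0xb8 R3=0xfa R4=0x57 R5=0xfa  N=0 Z=1
after  6: R0=0xfa R1=0xf4 R2=0xb8 R3=0xfa R4=0x57 R5=0xfa  N=1 Z=0
after  7: R0=0xfa R1=0x00 R2=0xb8 R3=0xfa R4=0x57 R5=0xfa  N=0 Z=1
-- IRQ taken; context saved, return-PC = 8 --
mismatch: R5: reported 0x7a vs actual 0xfa

BAD = R5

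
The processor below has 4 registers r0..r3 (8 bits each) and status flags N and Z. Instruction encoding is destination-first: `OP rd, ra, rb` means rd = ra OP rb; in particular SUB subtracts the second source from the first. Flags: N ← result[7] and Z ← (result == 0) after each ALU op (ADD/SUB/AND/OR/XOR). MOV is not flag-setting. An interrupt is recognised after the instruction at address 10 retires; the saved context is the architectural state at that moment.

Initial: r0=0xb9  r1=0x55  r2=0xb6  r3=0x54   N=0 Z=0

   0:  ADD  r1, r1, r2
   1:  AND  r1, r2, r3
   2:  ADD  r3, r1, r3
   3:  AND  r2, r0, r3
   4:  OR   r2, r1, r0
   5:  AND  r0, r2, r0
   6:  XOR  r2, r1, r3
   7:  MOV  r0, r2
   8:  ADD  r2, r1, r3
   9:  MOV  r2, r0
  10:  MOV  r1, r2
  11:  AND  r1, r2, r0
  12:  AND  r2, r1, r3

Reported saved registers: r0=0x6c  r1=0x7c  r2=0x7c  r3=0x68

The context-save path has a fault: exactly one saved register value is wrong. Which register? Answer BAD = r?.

after  0: r0=0xb9 r1=0x0b r2=0xb6 r3=0x54  N=0 Z=0
after  1: r0=0xb9 r1=0x14 r2=0xb6 r3=0x54  N=0 Z=0
after  2: r0=0xb9 r1=0x14 r2=0xb6 r3=0x68  N=0 Z=0
after  3: r0=0xb9 r1=0x14 r2=0x28 r3=0x68  N=0 Z=0
after  4: r0=0xb9 r1=0x14 r2=0xbd r3=0x68  N=1 Z=0
after  5: r0=0xb9 r1=0x14 r2=0xbd r3=0x68  N=1 Z=0
after  6: r0=0xb9 r1=0x14 r2=0x7c r3=0x68  N=0 Z=0
after  7: r0=0x7c r1=0x14 r2=0x7c r3=0x68  N=0 Z=0
after  8: r0=0x7c r1=0x14 r2=0x7c r3=0x68  N=0 Z=0
after  9: r0=0x7c r1=0x14 r2=0x7c r3=0x68  N=0 Z=0
after 10: r0=0x7c r1=0x7c r2=0x7c r3=0x68  N=0 Z=0
-- IRQ taken; context saved, return-PC = 11 --
mismatch: r0: reported 0x6c vs actual 0x7c

BAD = r0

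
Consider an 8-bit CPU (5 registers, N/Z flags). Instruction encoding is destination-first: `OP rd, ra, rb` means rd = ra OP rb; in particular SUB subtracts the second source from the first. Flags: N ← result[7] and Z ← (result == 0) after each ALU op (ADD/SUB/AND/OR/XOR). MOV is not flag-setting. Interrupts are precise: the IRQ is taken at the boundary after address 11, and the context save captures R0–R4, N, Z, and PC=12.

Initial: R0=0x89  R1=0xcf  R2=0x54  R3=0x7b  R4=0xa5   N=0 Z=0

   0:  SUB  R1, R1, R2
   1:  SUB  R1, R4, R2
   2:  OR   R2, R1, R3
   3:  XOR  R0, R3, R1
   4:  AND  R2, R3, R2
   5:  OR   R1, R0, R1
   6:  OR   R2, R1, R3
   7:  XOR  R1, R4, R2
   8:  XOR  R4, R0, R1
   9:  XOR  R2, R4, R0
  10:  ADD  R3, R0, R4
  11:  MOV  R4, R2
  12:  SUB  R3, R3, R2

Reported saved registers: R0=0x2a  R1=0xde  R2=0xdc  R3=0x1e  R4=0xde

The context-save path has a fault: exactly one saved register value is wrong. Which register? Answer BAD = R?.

BAD = R2

after  0: R0=0x89 R1=0x7b R2=0x54 R3=0x7b R4=0xa5  N=0 Z=0
after  1: R0=0x89 R1=0x51 R2=0x54 R3=0x7b R4=0xa5  N=0 Z=0
after  2: R0=0x89 R1=0x51 R2=0x7b R3=0x7b R4=0xa5  N=0 Z=0
after  3: R0=0x2a R1=0x51 R2=0x7b R3=0x7b R4=0xa5  N=0 Z=0
after  4: R0=0x2a R1=0x51 R2=0x7b R3=0x7b R4=0xa5  N=0 Z=0
after  5: R0=0x2a R1=0x7b R2=0x7b R3=0x7b R4=0xa5  N=0 Z=0
after  6: R0=0x2a R1=0x7b R2=0x7b R3=0x7b R4=0xa5  N=0 Z=0
after  7: R0=0x2a R1=0xde R2=0x7b R3=0x7b R4=0xa5  N=1 Z=0
after  8: R0=0x2a R1=0xde R2=0x7b R3=0x7b R4=0xf4  N=1 Z=0
after  9: R0=0x2a R1=0xde R2=0xde R3=0x7b R4=0xf4  N=1 Z=0
after 10: R0=0x2a R1=0xde R2=0xde R3=0x1e R4=0xf4  N=0 Z=0
after 11: R0=0x2a R1=0xde R2=0xde R3=0x1e R4=0xde  N=0 Z=0
-- IRQ taken; context saved, return-PC = 12 --
mismatch: R2: reported 0xdc vs actual 0xde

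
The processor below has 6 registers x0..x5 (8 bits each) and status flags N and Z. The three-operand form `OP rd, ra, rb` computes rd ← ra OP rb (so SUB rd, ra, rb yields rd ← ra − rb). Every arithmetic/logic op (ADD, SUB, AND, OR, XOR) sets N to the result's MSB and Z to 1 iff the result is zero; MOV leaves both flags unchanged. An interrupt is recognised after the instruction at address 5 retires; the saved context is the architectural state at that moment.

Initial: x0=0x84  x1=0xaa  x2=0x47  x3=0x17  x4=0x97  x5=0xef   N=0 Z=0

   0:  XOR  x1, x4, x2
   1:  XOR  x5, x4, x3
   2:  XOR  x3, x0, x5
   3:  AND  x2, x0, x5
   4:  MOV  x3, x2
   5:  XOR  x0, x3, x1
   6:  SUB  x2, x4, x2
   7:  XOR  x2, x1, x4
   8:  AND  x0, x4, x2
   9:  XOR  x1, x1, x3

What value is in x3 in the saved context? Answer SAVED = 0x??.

after  0: x0=0x84 x1=0xd0 x2=0x47 x3=0x17 x4=0x97 x5=0xef  N=1 Z=0
after  1: x0=0x84 x1=0xd0 x2=0x47 x3=0x17 x4=0x97 x5=0x80  N=1 Z=0
after  2: x0=0x84 x1=0xd0 x2=0x47 x3=0x04 x4=0x97 x5=0x80  N=0 Z=0
after  3: x0=0x84 x1=0xd0 x2=0x80 x3=0x04 x4=0x97 x5=0x80  N=1 Z=0
after  4: x0=0x84 x1=0xd0 x2=0x80 x3=0x80 x4=0x97 x5=0x80  N=1 Z=0
after  5: x0=0x50 x1=0xd0 x2=0x80 x3=0x80 x4=0x97 x5=0x80  N=0 Z=0
-- IRQ taken; context saved, return-PC = 6 --

SAVED = 0x80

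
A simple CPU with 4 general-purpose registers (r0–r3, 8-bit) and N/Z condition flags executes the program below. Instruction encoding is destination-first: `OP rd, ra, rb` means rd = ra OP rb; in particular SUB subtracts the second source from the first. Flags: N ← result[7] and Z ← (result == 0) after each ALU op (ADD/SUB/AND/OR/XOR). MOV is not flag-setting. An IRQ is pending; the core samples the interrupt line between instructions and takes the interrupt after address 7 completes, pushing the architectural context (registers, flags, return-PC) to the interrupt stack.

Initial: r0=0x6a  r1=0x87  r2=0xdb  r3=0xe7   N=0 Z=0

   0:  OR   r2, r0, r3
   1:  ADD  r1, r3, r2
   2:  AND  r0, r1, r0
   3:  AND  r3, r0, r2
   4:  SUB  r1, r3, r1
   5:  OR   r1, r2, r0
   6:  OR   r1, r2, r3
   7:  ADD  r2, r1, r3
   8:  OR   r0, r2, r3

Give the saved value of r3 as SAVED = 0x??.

SAVED = 0x42

after  0: r0=0x6a r1=0x87 r2=0xef r3=0xe7  N=1 Z=0
after  1: r0=0x6a r1=0xd6 r2=0xef r3=0xe7  N=1 Z=0
after  2: r0=0x42 r1=0xd6 r2=0xef r3=0xe7  N=0 Z=0
after  3: r0=0x42 r1=0xd6 r2=0xef r3=0x42  N=0 Z=0
after  4: r0=0x42 r1=0x6c r2=0xef r3=0x42  N=0 Z=0
after  5: r0=0x42 r1=0xef r2=0xef r3=0x42  N=1 Z=0
after  6: r0=0x42 r1=0xef r2=0xef r3=0x42  N=1 Z=0
after  7: r0=0x42 r1=0xef r2=0x31 r3=0x42  N=0 Z=0
-- IRQ taken; context saved, return-PC = 8 --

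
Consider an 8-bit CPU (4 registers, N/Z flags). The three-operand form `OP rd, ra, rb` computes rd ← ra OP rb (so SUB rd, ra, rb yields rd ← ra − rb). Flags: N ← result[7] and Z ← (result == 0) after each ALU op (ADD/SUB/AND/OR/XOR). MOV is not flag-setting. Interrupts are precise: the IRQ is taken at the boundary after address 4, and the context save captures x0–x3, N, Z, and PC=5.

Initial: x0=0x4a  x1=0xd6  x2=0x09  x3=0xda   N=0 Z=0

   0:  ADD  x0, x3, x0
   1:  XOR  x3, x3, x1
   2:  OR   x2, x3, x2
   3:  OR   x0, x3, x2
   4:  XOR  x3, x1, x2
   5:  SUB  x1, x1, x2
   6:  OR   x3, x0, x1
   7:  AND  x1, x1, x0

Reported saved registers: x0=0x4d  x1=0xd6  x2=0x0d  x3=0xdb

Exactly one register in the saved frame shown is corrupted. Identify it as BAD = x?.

BAD = x0

after  0: x0=0x24 x1=0xd6 x2=0x09 x3=0xda  N=0 Z=0
after  1: x0=0x24 x1=0xd6 x2=0x09 x3=0x0c  N=0 Z=0
after  2: x0=0x24 x1=0xd6 x2=0x0d x3=0x0c  N=0 Z=0
after  3: x0=0x0d x1=0xd6 x2=0x0d x3=0x0c  N=0 Z=0
after  4: x0=0x0d x1=0xd6 x2=0x0d x3=0xdb  N=1 Z=0
-- IRQ taken; context saved, return-PC = 5 --
mismatch: x0: reported 0x4d vs actual 0x0d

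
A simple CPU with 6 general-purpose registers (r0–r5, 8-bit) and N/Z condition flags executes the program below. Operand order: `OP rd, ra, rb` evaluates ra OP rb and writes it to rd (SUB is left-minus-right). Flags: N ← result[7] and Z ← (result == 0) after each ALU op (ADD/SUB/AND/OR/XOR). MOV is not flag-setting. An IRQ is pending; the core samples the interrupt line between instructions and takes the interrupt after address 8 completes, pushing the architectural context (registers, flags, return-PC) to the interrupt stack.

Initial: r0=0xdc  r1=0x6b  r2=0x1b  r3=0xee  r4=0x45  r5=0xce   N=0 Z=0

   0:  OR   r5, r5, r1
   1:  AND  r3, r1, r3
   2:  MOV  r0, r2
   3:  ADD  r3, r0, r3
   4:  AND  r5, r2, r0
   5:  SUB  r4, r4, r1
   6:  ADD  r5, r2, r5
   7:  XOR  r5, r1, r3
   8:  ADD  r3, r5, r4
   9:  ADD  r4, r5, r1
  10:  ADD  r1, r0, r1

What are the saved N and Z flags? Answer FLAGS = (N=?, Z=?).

after  0: r0=0xdc r1=0x6b r2=0x1b r3=0xee r4=0x45 r5=0xef  N=1 Z=0
after  1: r0=0xdc r1=0x6b r2=0x1b r3=0x6a r4=0x45 r5=0xef  N=0 Z=0
after  2: r0=0x1b r1=0x6b r2=0x1b r3=0x6a r4=0x45 r5=0xef  N=0 Z=0
after  3: r0=0x1b r1=0x6b r2=0x1b r3=0x85 r4=0x45 r5=0xef  N=1 Z=0
after  4: r0=0x1b r1=0x6b r2=0x1b r3=0x85 r4=0x45 r5=0x1b  N=0 Z=0
after  5: r0=0x1b r1=0x6b r2=0x1b r3=0x85 r4=0xda r5=0x1b  N=1 Z=0
after  6: r0=0x1b r1=0x6b r2=0x1b r3=0x85 r4=0xda r5=0x36  N=0 Z=0
after  7: r0=0x1b r1=0x6b r2=0x1b r3=0x85 r4=0xda r5=0xee  N=1 Z=0
after  8: r0=0x1b r1=0x6b r2=0x1b r3=0xc8 r4=0xda r5=0xee  N=1 Z=0
-- IRQ taken; context saved, return-PC = 9 --

FLAGS = (N=1, Z=0)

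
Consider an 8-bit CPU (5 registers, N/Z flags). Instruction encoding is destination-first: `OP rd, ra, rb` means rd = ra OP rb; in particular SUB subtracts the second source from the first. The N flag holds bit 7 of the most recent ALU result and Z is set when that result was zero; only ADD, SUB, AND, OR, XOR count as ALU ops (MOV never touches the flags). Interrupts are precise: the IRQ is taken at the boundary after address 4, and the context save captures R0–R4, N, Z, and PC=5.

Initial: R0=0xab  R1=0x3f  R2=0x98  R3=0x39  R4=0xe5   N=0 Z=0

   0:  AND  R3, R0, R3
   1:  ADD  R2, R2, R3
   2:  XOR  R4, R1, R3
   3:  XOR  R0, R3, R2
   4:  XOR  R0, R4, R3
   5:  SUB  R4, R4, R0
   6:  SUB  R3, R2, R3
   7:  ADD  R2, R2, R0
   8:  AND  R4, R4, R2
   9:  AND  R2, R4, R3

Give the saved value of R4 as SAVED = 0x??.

SAVED = 0x16

after  0: R0=0xab R1=0x3f R2=0x98 R3=0x29 R4=0xe5  N=0 Z=0
after  1: R0=0xab R1=0x3f R2=0xc1 R3=0x29 R4=0xe5  N=1 Z=0
after  2: R0=0xab R1=0x3f R2=0xc1 R3=0x29 R4=0x16  N=0 Z=0
after  3: R0=0xe8 R1=0x3f R2=0xc1 R3=0x29 R4=0x16  N=1 Z=0
after  4: R0=0x3f R1=0x3f R2=0xc1 R3=0x29 R4=0x16  N=0 Z=0
-- IRQ taken; context saved, return-PC = 5 --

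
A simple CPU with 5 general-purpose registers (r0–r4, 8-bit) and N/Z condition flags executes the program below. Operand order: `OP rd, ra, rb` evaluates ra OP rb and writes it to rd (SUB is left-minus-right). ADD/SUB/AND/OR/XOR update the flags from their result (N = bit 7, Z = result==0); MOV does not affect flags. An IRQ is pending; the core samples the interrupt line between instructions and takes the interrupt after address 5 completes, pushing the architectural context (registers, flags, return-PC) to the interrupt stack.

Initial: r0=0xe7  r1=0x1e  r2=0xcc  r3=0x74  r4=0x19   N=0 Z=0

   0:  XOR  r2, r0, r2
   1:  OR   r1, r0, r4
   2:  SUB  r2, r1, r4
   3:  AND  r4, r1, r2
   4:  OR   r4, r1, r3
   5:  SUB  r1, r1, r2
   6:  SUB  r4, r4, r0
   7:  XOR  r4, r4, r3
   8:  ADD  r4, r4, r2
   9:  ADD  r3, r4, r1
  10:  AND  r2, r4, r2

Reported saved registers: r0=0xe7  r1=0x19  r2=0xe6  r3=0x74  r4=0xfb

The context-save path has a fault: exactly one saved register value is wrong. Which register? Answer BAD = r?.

BAD = r4

after  0: r0=0xe7 r1=0x1e r2=0x2b r3=0x74 r4=0x19  N=0 Z=0
after  1: r0=0xe7 r1=0xff r2=0x2b r3=0x74 r4=0x19  N=1 Z=0
after  2: r0=0xe7 r1=0xff r2=0xe6 r3=0x74 r4=0x19  N=1 Z=0
after  3: r0=0xe7 r1=0xff r2=0xe6 r3=0x74 r4=0xe6  N=1 Z=0
after  4: r0=0xe7 r1=0xff r2=0xe6 r3=0x74 r4=0xff  N=1 Z=0
after  5: r0=0xe7 r1=0x19 r2=0xe6 r3=0x74 r4=0xff  N=0 Z=0
-- IRQ taken; context saved, return-PC = 6 --
mismatch: r4: reported 0xfb vs actual 0xff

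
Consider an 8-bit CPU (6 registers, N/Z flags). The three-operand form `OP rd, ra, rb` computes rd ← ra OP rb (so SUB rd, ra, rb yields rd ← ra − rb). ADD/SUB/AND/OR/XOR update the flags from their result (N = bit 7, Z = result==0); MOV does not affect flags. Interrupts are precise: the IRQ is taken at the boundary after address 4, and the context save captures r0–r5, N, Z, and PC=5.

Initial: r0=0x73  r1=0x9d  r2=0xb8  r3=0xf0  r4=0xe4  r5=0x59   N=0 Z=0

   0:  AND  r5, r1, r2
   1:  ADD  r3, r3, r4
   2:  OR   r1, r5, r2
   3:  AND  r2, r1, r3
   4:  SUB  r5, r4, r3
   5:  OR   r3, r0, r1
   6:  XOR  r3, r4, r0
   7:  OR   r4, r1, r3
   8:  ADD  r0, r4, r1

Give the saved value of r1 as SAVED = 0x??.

SAVED = 0xb8

after  0: r0=0x73 r1=0x9d r2=0xb8 r3=0xf0 r4=0xe4 r5=0x98  N=1 Z=0
after  1: r0=0x73 r1=0x9d r2=0xb8 r3=0xd4 r4=0xe4 r5=0x98  N=1 Z=0
after  2: r0=0x73 r1=0xb8 r2=0xb8 r3=0xd4 r4=0xe4 r5=0x98  N=1 Z=0
after  3: r0=0x73 r1=0xb8 r2=0x90 r3=0xd4 r4=0xe4 r5=0x98  N=1 Z=0
after  4: r0=0x73 r1=0xb8 r2=0x90 r3=0xd4 r4=0xe4 r5=0x10  N=0 Z=0
-- IRQ taken; context saved, return-PC = 5 --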